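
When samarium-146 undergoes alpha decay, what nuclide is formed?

Alpha decay: mass number changes by -4, atomic number by -2.
A: 146 − 4 = 142; Z: 62 − 2 = 60.
Z = 60 is neodymium, so the daughter is neodymium-142.

Nd-142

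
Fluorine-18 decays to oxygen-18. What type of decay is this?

beta-plus decay or electron capture

ΔA = 18 − 18 = 0; ΔZ = 8 − 9 = -1.
A is unchanged and Z drops by 1 — a proton has become a neutron (β⁺ emission or electron capture).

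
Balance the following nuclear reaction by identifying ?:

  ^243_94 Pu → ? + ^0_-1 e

Am-243

Conserve mass number: 243 = A + 0, so A = 243.
Conserve atomic number: 94 = Z − 1, so Z = 95.
Z = 95 is americium, so the species is ^243_95 Am.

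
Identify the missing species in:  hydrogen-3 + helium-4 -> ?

Conserve mass number: 3 + 4 = A, so A = 7.
Conserve atomic number: 1 + 2 = Z, so Z = 3.
Z = 3 is lithium, so the species is lithium-7.

Li-7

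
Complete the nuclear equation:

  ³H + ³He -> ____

Li-6

Conserve mass number: 3 + 3 = A, so A = 6.
Conserve atomic number: 1 + 2 = Z, so Z = 3.
Z = 3 is lithium, so the species is ⁶Li.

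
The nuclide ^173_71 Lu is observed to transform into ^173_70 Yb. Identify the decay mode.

ΔA = 173 − 173 = 0; ΔZ = 70 − 71 = -1.
A is unchanged and Z drops by 1 — a proton has become a neutron (β⁺ emission or electron capture).

beta-plus decay or electron capture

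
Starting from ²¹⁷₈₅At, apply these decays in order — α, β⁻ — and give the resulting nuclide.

Po-213

Start: (A, Z) = (217, 85).
After α: (213, 83).
After β⁻: (213, 84).
Z = 84 is polonium.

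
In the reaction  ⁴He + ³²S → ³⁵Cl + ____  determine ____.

proton

Conserve mass number: 4 + 32 = 35 + A, so A = 1.
Conserve atomic number: 2 + 16 = 17 + Z, so Z = 1.
A = 1 and Z = 1 is ¹H — a proton.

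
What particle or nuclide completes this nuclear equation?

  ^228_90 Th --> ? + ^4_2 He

Conserve mass number: 228 = A + 4, so A = 224.
Conserve atomic number: 90 = Z + 2, so Z = 88.
Z = 88 is radium, so the species is ^224_88 Ra.

Ra-224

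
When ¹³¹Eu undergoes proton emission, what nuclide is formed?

Sm-130

Proton emission: mass number changes by -1, atomic number by -1.
A: 131 − 1 = 130; Z: 63 − 1 = 62.
Z = 62 is samarium, so the daughter is ¹³⁰Sm.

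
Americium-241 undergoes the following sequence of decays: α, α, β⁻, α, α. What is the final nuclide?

Start: (A, Z) = (241, 95).
After α: (237, 93).
After α: (233, 91).
After β⁻: (233, 92).
After α: (229, 90).
After α: (225, 88).
Z = 88 is radium.

Ra-225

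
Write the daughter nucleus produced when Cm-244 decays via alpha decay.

Pu-240

Alpha decay: mass number changes by -4, atomic number by -2.
A: 244 − 4 = 240; Z: 96 − 2 = 94.
Z = 94 is plutonium, so the daughter is Pu-240.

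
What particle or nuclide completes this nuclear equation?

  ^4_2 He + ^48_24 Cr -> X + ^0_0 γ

Fe-52

Conserve mass number: 4 + 48 = A + 0, so A = 52.
Conserve atomic number: 2 + 24 = Z + 0, so Z = 26.
Z = 26 is iron, so the species is ^52_26 Fe.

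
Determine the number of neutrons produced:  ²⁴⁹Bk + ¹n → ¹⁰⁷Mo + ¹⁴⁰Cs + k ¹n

3

Conserve mass number: 250 = 107 + 140 + k, so k = 250 − 247 = 3.
Check atomic number: 97 = 42 + 55 + 0 = 97. ✓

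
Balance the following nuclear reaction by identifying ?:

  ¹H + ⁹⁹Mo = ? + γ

Tc-100

Conserve mass number: 1 + 99 = A + 0, so A = 100.
Conserve atomic number: 1 + 42 = Z + 0, so Z = 43.
Z = 43 is technetium, so the species is ¹⁰⁰Tc.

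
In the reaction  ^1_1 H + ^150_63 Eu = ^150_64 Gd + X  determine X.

Conserve mass number: 1 + 150 = 150 + A, so A = 1.
Conserve atomic number: 1 + 63 = 64 + Z, so Z = 0.
A = 1 and Z = 0 is ^1_0 n — a neutron.

neutron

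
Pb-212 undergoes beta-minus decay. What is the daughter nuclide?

Bi-212

Beta-minus decay: mass number changes by +0, atomic number by +1.
A: 212 = 212; Z: 82 + 1 = 83.
Z = 83 is bismuth, so the daughter is Bi-212.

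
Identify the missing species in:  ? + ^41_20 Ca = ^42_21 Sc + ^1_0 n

Conserve mass number: A + 41 = 42 + 1, so A = 2.
Conserve atomic number: Z + 20 = 21 + 0, so Z = 1.
A = 2 and Z = 1 is ^2_1 H — a deuteron.

deuteron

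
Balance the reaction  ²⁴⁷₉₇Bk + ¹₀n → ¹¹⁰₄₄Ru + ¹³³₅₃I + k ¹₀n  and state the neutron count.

5

Conserve mass number: 248 = 110 + 133 + k, so k = 248 − 243 = 5.
Check atomic number: 97 = 44 + 53 + 0 = 97. ✓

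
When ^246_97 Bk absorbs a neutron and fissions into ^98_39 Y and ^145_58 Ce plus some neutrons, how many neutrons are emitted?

4

Conserve mass number: 247 = 98 + 145 + k, so k = 247 − 243 = 4.
Check atomic number: 97 = 39 + 58 + 0 = 97. ✓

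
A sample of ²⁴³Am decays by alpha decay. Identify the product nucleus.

Np-239

Alpha decay: mass number changes by -4, atomic number by -2.
A: 243 − 4 = 239; Z: 95 − 2 = 93.
Z = 93 is neptunium, so the daughter is ²³⁹Np.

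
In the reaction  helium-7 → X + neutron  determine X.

He-6

Conserve mass number: 7 = A + 1, so A = 6.
Conserve atomic number: 2 = Z + 0, so Z = 2.
Z = 2 is helium, so the species is helium-6.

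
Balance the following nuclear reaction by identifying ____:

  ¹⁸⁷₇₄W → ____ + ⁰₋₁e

Re-187

Conserve mass number: 187 = A + 0, so A = 187.
Conserve atomic number: 74 = Z − 1, so Z = 75.
Z = 75 is rhenium, so the species is ¹⁸⁷₇₅Re.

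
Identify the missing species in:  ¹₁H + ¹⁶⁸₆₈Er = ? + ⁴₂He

Conserve mass number: 1 + 168 = A + 4, so A = 165.
Conserve atomic number: 1 + 68 = Z + 2, so Z = 67.
Z = 67 is holmium, so the species is ¹⁶⁵₆₇Ho.

Ho-165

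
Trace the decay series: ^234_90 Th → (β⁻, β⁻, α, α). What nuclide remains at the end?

Ra-226

Start: (A, Z) = (234, 90).
After β⁻: (234, 91).
After β⁻: (234, 92).
After α: (230, 90).
After α: (226, 88).
Z = 88 is radium.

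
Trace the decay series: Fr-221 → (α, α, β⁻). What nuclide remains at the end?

Po-213

Start: (A, Z) = (221, 87).
After α: (217, 85).
After α: (213, 83).
After β⁻: (213, 84).
Z = 84 is polonium.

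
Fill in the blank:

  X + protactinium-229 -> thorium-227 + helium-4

deuteron

Conserve mass number: A + 229 = 227 + 4, so A = 2.
Conserve atomic number: Z + 91 = 90 + 2, so Z = 1.
A = 2 and Z = 1 is hydrogen-2 — a deuteron.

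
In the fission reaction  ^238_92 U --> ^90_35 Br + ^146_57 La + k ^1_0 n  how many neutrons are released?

Conserve mass number: 238 = 90 + 146 + k, so k = 238 − 236 = 2.
Check atomic number: 92 = 35 + 57 + 0 = 92. ✓

2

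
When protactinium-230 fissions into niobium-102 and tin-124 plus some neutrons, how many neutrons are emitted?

Conserve mass number: 230 = 102 + 124 + k, so k = 230 − 226 = 4.
Check atomic number: 91 = 41 + 50 + 0 = 91. ✓

4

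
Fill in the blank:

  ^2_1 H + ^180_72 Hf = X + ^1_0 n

Conserve mass number: 2 + 180 = A + 1, so A = 181.
Conserve atomic number: 1 + 72 = Z + 0, so Z = 73.
Z = 73 is tantalum, so the species is ^181_73 Ta.

Ta-181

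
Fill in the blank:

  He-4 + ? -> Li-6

Conserve mass number: 4 + A = 6, so A = 2.
Conserve atomic number: 2 + Z = 3, so Z = 1.
A = 2 and Z = 1 is H-2 — a deuteron.

deuteron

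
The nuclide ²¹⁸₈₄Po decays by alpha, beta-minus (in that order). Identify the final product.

Start: (A, Z) = (218, 84).
After α: (214, 82).
After β⁻: (214, 83).
Z = 83 is bismuth.

Bi-214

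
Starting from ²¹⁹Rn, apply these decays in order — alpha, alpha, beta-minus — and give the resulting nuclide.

Start: (A, Z) = (219, 86).
After α: (215, 84).
After α: (211, 82).
After β⁻: (211, 83).
Z = 83 is bismuth.

Bi-211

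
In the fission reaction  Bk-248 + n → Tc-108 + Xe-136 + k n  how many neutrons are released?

Conserve mass number: 249 = 108 + 136 + k, so k = 249 − 244 = 5.
Check atomic number: 97 = 43 + 54 + 0 = 97. ✓

5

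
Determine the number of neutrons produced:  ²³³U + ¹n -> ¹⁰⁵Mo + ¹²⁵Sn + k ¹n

Conserve mass number: 234 = 105 + 125 + k, so k = 234 − 230 = 4.
Check atomic number: 92 = 42 + 50 + 0 = 92. ✓

4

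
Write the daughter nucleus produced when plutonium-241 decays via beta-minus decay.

Am-241

Beta-minus decay: mass number changes by +0, atomic number by +1.
A: 241 = 241; Z: 94 + 1 = 95.
Z = 95 is americium, so the daughter is americium-241.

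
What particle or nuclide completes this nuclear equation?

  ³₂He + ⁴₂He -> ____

Conserve mass number: 3 + 4 = A, so A = 7.
Conserve atomic number: 2 + 2 = Z, so Z = 4.
Z = 4 is beryllium, so the species is ⁷₄Be.

Be-7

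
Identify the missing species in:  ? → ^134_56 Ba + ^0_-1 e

Conserve mass number: A = 134 + 0, so A = 134.
Conserve atomic number: Z = 56 − 1, so Z = 55.
Z = 55 is caesium, so the species is ^134_55 Cs.

Cs-134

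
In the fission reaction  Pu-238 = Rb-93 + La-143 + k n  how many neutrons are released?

Conserve mass number: 238 = 93 + 143 + k, so k = 238 − 236 = 2.
Check atomic number: 94 = 37 + 57 + 0 = 94. ✓

2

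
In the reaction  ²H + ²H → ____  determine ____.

He-4

Conserve mass number: 2 + 2 = A, so A = 4.
Conserve atomic number: 1 + 1 = Z, so Z = 2.
A = 4 and Z = 2 is ⁴He — an alpha particle.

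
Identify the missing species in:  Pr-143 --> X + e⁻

Conserve mass number: 143 = A + 0, so A = 143.
Conserve atomic number: 59 = Z − 1, so Z = 60.
Z = 60 is neodymium, so the species is Nd-143.

Nd-143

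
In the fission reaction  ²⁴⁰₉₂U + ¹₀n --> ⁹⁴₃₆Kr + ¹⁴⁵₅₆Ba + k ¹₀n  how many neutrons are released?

Conserve mass number: 241 = 94 + 145 + k, so k = 241 − 239 = 2.
Check atomic number: 92 = 36 + 56 + 0 = 92. ✓

2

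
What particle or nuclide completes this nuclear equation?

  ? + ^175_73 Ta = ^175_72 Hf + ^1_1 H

neutron

Conserve mass number: A + 175 = 175 + 1, so A = 1.
Conserve atomic number: Z + 73 = 72 + 1, so Z = 0.
A = 1 and Z = 0 is ^1_0 n — a neutron.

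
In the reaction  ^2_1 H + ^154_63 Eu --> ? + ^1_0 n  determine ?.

Conserve mass number: 2 + 154 = A + 1, so A = 155.
Conserve atomic number: 1 + 63 = Z + 0, so Z = 64.
Z = 64 is gadolinium, so the species is ^155_64 Gd.

Gd-155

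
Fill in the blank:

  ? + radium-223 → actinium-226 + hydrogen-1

Conserve mass number: A + 223 = 226 + 1, so A = 4.
Conserve atomic number: Z + 88 = 89 + 1, so Z = 2.
A = 4 and Z = 2 is helium-4 — an alpha particle.

alpha particle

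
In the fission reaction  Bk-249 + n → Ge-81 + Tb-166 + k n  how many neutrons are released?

Conserve mass number: 250 = 81 + 166 + k, so k = 250 − 247 = 3.
Check atomic number: 97 = 32 + 65 + 0 = 97. ✓

3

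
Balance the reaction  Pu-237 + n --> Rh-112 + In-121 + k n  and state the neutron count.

5

Conserve mass number: 238 = 112 + 121 + k, so k = 238 − 233 = 5.
Check atomic number: 94 = 45 + 49 + 0 = 94. ✓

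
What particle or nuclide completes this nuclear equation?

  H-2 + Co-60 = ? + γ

Ni-62

Conserve mass number: 2 + 60 = A + 0, so A = 62.
Conserve atomic number: 1 + 27 = Z + 0, so Z = 28.
Z = 28 is nickel, so the species is Ni-62.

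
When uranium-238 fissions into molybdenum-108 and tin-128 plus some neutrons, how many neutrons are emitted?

2

Conserve mass number: 238 = 108 + 128 + k, so k = 238 − 236 = 2.
Check atomic number: 92 = 42 + 50 + 0 = 92. ✓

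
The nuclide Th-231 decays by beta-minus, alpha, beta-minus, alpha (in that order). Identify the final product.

Start: (A, Z) = (231, 90).
After β⁻: (231, 91).
After α: (227, 89).
After β⁻: (227, 90).
After α: (223, 88).
Z = 88 is radium.

Ra-223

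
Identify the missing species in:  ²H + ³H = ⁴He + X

Conserve mass number: 2 + 3 = 4 + A, so A = 1.
Conserve atomic number: 1 + 1 = 2 + Z, so Z = 0.
A = 1 and Z = 0 is ¹n — a neutron.

neutron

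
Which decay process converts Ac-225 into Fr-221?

ΔA = 221 − 225 = -4; ΔZ = 87 − 89 = -2.
A drops by 4 and Z drops by 2 — the signature of alpha emission.

alpha decay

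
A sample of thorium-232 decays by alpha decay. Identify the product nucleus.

Alpha decay: mass number changes by -4, atomic number by -2.
A: 232 − 4 = 228; Z: 90 − 2 = 88.
Z = 88 is radium, so the daughter is radium-228.

Ra-228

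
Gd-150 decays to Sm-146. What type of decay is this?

alpha decay

ΔA = 146 − 150 = -4; ΔZ = 62 − 64 = -2.
A drops by 4 and Z drops by 2 — the signature of alpha emission.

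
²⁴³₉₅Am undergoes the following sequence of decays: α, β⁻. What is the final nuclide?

Pu-239

Start: (A, Z) = (243, 95).
After α: (239, 93).
After β⁻: (239, 94).
Z = 94 is plutonium.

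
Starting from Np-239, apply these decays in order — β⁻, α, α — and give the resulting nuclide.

Th-231

Start: (A, Z) = (239, 93).
After β⁻: (239, 94).
After α: (235, 92).
After α: (231, 90).
Z = 90 is thorium.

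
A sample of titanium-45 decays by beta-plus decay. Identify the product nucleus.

Sc-45

Beta-plus decay: mass number changes by +0, atomic number by -1.
A: 45 = 45; Z: 22 − 1 = 21.
Z = 21 is scandium, so the daughter is scandium-45.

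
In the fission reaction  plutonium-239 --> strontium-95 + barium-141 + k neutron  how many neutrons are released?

3

Conserve mass number: 239 = 95 + 141 + k, so k = 239 − 236 = 3.
Check atomic number: 94 = 38 + 56 + 0 = 94. ✓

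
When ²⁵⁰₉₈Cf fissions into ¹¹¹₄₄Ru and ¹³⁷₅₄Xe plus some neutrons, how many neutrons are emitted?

2

Conserve mass number: 250 = 111 + 137 + k, so k = 250 − 248 = 2.
Check atomic number: 98 = 44 + 54 + 0 = 98. ✓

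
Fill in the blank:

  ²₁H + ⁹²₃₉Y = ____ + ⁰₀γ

Zr-94

Conserve mass number: 2 + 92 = A + 0, so A = 94.
Conserve atomic number: 1 + 39 = Z + 0, so Z = 40.
Z = 40 is zirconium, so the species is ⁹⁴₄₀Zr.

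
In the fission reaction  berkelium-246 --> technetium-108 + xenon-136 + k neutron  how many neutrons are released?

2

Conserve mass number: 246 = 108 + 136 + k, so k = 246 − 244 = 2.
Check atomic number: 97 = 43 + 54 + 0 = 97. ✓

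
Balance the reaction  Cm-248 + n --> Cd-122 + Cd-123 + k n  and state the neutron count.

Conserve mass number: 249 = 122 + 123 + k, so k = 249 − 245 = 4.
Check atomic number: 96 = 48 + 48 + 0 = 96. ✓

4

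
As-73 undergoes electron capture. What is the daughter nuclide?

Ge-73

Electron capture: mass number changes by +0, atomic number by -1.
A: 73 = 73; Z: 33 − 1 = 32.
Z = 32 is germanium, so the daughter is Ge-73.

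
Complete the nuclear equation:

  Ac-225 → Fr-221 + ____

Conserve mass number: 225 = 221 + A, so A = 4.
Conserve atomic number: 89 = 87 + Z, so Z = 2.
A = 4 and Z = 2 is He-4 — an alpha particle.

alpha particle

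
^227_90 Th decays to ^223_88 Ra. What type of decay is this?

alpha decay

ΔA = 223 − 227 = -4; ΔZ = 88 − 90 = -2.
A drops by 4 and Z drops by 2 — the signature of alpha emission.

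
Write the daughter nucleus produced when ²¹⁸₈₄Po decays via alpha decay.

Pb-214

Alpha decay: mass number changes by -4, atomic number by -2.
A: 218 − 4 = 214; Z: 84 − 2 = 82.
Z = 82 is lead, so the daughter is ²¹⁴₈₂Pb.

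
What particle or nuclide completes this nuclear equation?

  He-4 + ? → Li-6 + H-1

Conserve mass number: 4 + A = 6 + 1, so A = 3.
Conserve atomic number: 2 + Z = 3 + 1, so Z = 2.
Z = 2 is helium, so the species is He-3.

He-3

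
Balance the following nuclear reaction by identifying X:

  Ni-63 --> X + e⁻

Cu-63

Conserve mass number: 63 = A + 0, so A = 63.
Conserve atomic number: 28 = Z − 1, so Z = 29.
Z = 29 is copper, so the species is Cu-63.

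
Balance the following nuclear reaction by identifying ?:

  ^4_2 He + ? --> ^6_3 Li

deuteron

Conserve mass number: 4 + A = 6, so A = 2.
Conserve atomic number: 2 + Z = 3, so Z = 1.
A = 2 and Z = 1 is ^2_1 H — a deuteron.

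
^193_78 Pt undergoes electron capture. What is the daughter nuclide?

Electron capture: mass number changes by +0, atomic number by -1.
A: 193 = 193; Z: 78 − 1 = 77.
Z = 77 is iridium, so the daughter is ^193_77 Ir.

Ir-193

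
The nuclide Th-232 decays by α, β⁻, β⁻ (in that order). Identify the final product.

Start: (A, Z) = (232, 90).
After α: (228, 88).
After β⁻: (228, 89).
After β⁻: (228, 90).
Z = 90 is thorium.

Th-228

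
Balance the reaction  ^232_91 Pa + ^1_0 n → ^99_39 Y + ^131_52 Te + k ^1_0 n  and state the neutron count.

3

Conserve mass number: 233 = 99 + 131 + k, so k = 233 − 230 = 3.
Check atomic number: 91 = 39 + 52 + 0 = 91. ✓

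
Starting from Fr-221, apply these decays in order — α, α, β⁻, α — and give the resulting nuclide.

Start: (A, Z) = (221, 87).
After α: (217, 85).
After α: (213, 83).
After β⁻: (213, 84).
After α: (209, 82).
Z = 82 is lead.

Pb-209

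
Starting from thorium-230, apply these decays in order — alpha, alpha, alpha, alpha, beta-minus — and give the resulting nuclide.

Start: (A, Z) = (230, 90).
After α: (226, 88).
After α: (222, 86).
After α: (218, 84).
After α: (214, 82).
After β⁻: (214, 83).
Z = 83 is bismuth.

Bi-214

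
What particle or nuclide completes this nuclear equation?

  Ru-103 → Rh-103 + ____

beta-minus particle

Conserve mass number: 103 = 103 + A, so A = 0.
Conserve atomic number: 44 = 45 + Z, so Z = -1.
A = 0 and Z = -1 is e⁻ — a beta-minus particle.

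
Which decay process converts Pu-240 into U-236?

alpha decay

ΔA = 236 − 240 = -4; ΔZ = 92 − 94 = -2.
A drops by 4 and Z drops by 2 — the signature of alpha emission.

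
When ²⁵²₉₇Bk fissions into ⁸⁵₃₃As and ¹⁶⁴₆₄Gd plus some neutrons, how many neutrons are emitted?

3

Conserve mass number: 252 = 85 + 164 + k, so k = 252 − 249 = 3.
Check atomic number: 97 = 33 + 64 + 0 = 97. ✓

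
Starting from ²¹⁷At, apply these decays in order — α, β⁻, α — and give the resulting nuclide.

Pb-209

Start: (A, Z) = (217, 85).
After α: (213, 83).
After β⁻: (213, 84).
After α: (209, 82).
Z = 82 is lead.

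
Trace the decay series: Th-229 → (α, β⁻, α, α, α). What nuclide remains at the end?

Bi-213

Start: (A, Z) = (229, 90).
After α: (225, 88).
After β⁻: (225, 89).
After α: (221, 87).
After α: (217, 85).
After α: (213, 83).
Z = 83 is bismuth.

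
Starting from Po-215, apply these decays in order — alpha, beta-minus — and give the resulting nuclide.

Start: (A, Z) = (215, 84).
After α: (211, 82).
After β⁻: (211, 83).
Z = 83 is bismuth.

Bi-211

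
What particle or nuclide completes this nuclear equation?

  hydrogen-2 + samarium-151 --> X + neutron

Eu-152

Conserve mass number: 2 + 151 = A + 1, so A = 152.
Conserve atomic number: 1 + 62 = Z + 0, so Z = 63.
Z = 63 is europium, so the species is europium-152.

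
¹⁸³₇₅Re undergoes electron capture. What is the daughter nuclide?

W-183

Electron capture: mass number changes by +0, atomic number by -1.
A: 183 = 183; Z: 75 − 1 = 74.
Z = 74 is tungsten, so the daughter is ¹⁸³₇₄W.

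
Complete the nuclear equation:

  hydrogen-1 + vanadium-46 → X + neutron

Conserve mass number: 1 + 46 = A + 1, so A = 46.
Conserve atomic number: 1 + 23 = Z + 0, so Z = 24.
Z = 24 is chromium, so the species is chromium-46.

Cr-46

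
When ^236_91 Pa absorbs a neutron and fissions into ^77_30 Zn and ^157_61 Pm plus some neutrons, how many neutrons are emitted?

Conserve mass number: 237 = 77 + 157 + k, so k = 237 − 234 = 3.
Check atomic number: 91 = 30 + 61 + 0 = 91. ✓

3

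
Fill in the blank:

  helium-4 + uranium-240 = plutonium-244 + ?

gamma ray

Conserve mass number: 4 + 240 = 244 + A, so A = 0.
Conserve atomic number: 2 + 92 = 94 + Z, so Z = 0.
A = 0 and Z = 0 is γ — a gamma ray.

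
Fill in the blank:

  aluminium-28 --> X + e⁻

Conserve mass number: 28 = A + 0, so A = 28.
Conserve atomic number: 13 = Z − 1, so Z = 14.
Z = 14 is silicon, so the species is silicon-28.

Si-28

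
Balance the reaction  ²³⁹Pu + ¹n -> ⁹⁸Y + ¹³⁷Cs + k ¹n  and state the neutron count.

5

Conserve mass number: 240 = 98 + 137 + k, so k = 240 − 235 = 5.
Check atomic number: 94 = 39 + 55 + 0 = 94. ✓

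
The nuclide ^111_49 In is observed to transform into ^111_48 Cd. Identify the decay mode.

ΔA = 111 − 111 = 0; ΔZ = 48 − 49 = -1.
A is unchanged and Z drops by 1 — a proton has become a neutron (β⁺ emission or electron capture).

beta-plus decay or electron capture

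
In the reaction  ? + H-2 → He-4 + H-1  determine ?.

He-3

Conserve mass number: A + 2 = 4 + 1, so A = 3.
Conserve atomic number: Z + 1 = 2 + 1, so Z = 2.
Z = 2 is helium, so the species is He-3.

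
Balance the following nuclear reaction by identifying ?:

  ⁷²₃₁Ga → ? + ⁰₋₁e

Conserve mass number: 72 = A + 0, so A = 72.
Conserve atomic number: 31 = Z − 1, so Z = 32.
Z = 32 is germanium, so the species is ⁷²₃₂Ge.

Ge-72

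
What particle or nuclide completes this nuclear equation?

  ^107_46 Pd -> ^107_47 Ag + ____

Conserve mass number: 107 = 107 + A, so A = 0.
Conserve atomic number: 46 = 47 + Z, so Z = -1.
A = 0 and Z = -1 is ^0_-1 e — a beta-minus particle.

beta-minus particle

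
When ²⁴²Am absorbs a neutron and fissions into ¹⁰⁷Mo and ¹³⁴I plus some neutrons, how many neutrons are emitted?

Conserve mass number: 243 = 107 + 134 + k, so k = 243 − 241 = 2.
Check atomic number: 95 = 42 + 53 + 0 = 95. ✓

2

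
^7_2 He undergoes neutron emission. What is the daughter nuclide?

He-6

Neutron emission: mass number changes by -1, atomic number by +0.
A: 7 − 1 = 6; Z: 2 = 2.
Z = 2 is helium, so the daughter is ^6_2 He.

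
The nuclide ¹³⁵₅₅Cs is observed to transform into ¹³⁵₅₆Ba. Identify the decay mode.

beta-minus decay

ΔA = 135 − 135 = 0; ΔZ = 56 − 55 = +1.
A is unchanged and Z rises by 1 — a neutron has become a proton (β⁻ decay).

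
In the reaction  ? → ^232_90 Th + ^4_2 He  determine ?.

U-236

Conserve mass number: A = 232 + 4, so A = 236.
Conserve atomic number: Z = 90 + 2, so Z = 92.
Z = 92 is uranium, so the species is ^236_92 U.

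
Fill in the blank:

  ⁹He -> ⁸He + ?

neutron

Conserve mass number: 9 = 8 + A, so A = 1.
Conserve atomic number: 2 = 2 + Z, so Z = 0.
A = 1 and Z = 0 is ¹n — a neutron.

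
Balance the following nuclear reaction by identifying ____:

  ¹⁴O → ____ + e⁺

N-14

Conserve mass number: 14 = A + 0, so A = 14.
Conserve atomic number: 8 = Z + 1, so Z = 7.
Z = 7 is nitrogen, so the species is ¹⁴N.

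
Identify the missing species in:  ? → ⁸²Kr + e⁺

Conserve mass number: A = 82 + 0, so A = 82.
Conserve atomic number: Z = 36 + 1, so Z = 37.
Z = 37 is rubidium, so the species is ⁸²Rb.

Rb-82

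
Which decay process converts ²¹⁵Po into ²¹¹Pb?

alpha decay

ΔA = 211 − 215 = -4; ΔZ = 82 − 84 = -2.
A drops by 4 and Z drops by 2 — the signature of alpha emission.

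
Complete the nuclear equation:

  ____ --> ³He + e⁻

Conserve mass number: A = 3 + 0, so A = 3.
Conserve atomic number: Z = 2 − 1, so Z = 1.
A = 3 and Z = 1 is ³H — a triton.

H-3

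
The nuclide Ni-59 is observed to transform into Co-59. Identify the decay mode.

beta-plus decay or electron capture

ΔA = 59 − 59 = 0; ΔZ = 27 − 28 = -1.
A is unchanged and Z drops by 1 — a proton has become a neutron (β⁺ emission or electron capture).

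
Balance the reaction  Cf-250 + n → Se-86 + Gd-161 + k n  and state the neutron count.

Conserve mass number: 251 = 86 + 161 + k, so k = 251 − 247 = 4.
Check atomic number: 98 = 34 + 64 + 0 = 98. ✓

4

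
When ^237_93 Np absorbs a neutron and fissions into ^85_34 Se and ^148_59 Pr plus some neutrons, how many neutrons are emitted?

Conserve mass number: 238 = 85 + 148 + k, so k = 238 − 233 = 5.
Check atomic number: 93 = 34 + 59 + 0 = 93. ✓

5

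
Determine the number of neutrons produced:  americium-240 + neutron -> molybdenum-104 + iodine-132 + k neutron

5

Conserve mass number: 241 = 104 + 132 + k, so k = 241 − 236 = 5.
Check atomic number: 95 = 42 + 53 + 0 = 95. ✓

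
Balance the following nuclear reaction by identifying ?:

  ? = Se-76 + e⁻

Conserve mass number: A = 76 + 0, so A = 76.
Conserve atomic number: Z = 34 − 1, so Z = 33.
Z = 33 is arsenic, so the species is As-76.

As-76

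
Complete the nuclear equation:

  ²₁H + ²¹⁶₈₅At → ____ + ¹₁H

Conserve mass number: 2 + 216 = A + 1, so A = 217.
Conserve atomic number: 1 + 85 = Z + 1, so Z = 85.
Z = 85 is astatine, so the species is ²¹⁷₈₅At.

At-217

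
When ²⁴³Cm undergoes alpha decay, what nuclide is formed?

Pu-239

Alpha decay: mass number changes by -4, atomic number by -2.
A: 243 − 4 = 239; Z: 96 − 2 = 94.
Z = 94 is plutonium, so the daughter is ²³⁹Pu.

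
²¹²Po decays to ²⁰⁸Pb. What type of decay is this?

ΔA = 208 − 212 = -4; ΔZ = 82 − 84 = -2.
A drops by 4 and Z drops by 2 — the signature of alpha emission.

alpha decay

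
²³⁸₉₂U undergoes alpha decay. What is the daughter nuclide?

Th-234

Alpha decay: mass number changes by -4, atomic number by -2.
A: 238 − 4 = 234; Z: 92 − 2 = 90.
Z = 90 is thorium, so the daughter is ²³⁴₉₀Th.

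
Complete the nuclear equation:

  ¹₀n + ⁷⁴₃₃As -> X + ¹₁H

Ge-74

Conserve mass number: 1 + 74 = A + 1, so A = 74.
Conserve atomic number: 0 + 33 = Z + 1, so Z = 32.
Z = 32 is germanium, so the species is ⁷⁴₃₂Ge.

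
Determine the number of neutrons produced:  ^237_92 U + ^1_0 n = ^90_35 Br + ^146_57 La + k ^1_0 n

2

Conserve mass number: 238 = 90 + 146 + k, so k = 238 − 236 = 2.
Check atomic number: 92 = 35 + 57 + 0 = 92. ✓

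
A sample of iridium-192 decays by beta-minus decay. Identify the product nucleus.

Pt-192

Beta-minus decay: mass number changes by +0, atomic number by +1.
A: 192 = 192; Z: 77 + 1 = 78.
Z = 78 is platinum, so the daughter is platinum-192.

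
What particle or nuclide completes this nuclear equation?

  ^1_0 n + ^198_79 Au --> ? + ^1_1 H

Conserve mass number: 1 + 198 = A + 1, so A = 198.
Conserve atomic number: 0 + 79 = Z + 1, so Z = 78.
Z = 78 is platinum, so the species is ^198_78 Pt.

Pt-198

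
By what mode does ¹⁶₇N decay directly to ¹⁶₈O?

ΔA = 16 − 16 = 0; ΔZ = 8 − 7 = +1.
A is unchanged and Z rises by 1 — a neutron has become a proton (β⁻ decay).

beta-minus decay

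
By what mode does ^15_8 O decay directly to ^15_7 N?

ΔA = 15 − 15 = 0; ΔZ = 7 − 8 = -1.
A is unchanged and Z drops by 1 — a proton has become a neutron (β⁺ emission or electron capture).

beta-plus decay or electron capture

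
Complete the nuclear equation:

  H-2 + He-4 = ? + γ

Conserve mass number: 2 + 4 = A + 0, so A = 6.
Conserve atomic number: 1 + 2 = Z + 0, so Z = 3.
Z = 3 is lithium, so the species is Li-6.

Li-6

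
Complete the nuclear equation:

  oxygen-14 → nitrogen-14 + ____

positron

Conserve mass number: 14 = 14 + A, so A = 0.
Conserve atomic number: 8 = 7 + Z, so Z = 1.
A = 0 and Z = 1 is e⁺ — a positron.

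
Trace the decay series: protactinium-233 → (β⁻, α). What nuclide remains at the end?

Th-229

Start: (A, Z) = (233, 91).
After β⁻: (233, 92).
After α: (229, 90).
Z = 90 is thorium.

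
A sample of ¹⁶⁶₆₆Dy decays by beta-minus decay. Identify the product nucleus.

Ho-166

Beta-minus decay: mass number changes by +0, atomic number by +1.
A: 166 = 166; Z: 66 + 1 = 67.
Z = 67 is holmium, so the daughter is ¹⁶⁶₆₇Ho.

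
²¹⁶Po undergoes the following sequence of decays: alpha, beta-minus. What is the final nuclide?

Bi-212

Start: (A, Z) = (216, 84).
After α: (212, 82).
After β⁻: (212, 83).
Z = 83 is bismuth.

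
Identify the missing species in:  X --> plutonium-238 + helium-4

Conserve mass number: A = 238 + 4, so A = 242.
Conserve atomic number: Z = 94 + 2, so Z = 96.
Z = 96 is curium, so the species is curium-242.

Cm-242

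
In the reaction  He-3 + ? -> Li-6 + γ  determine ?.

triton

Conserve mass number: 3 + A = 6 + 0, so A = 3.
Conserve atomic number: 2 + Z = 3 + 0, so Z = 1.
A = 3 and Z = 1 is H-3 — a triton.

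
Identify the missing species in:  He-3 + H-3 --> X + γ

Conserve mass number: 3 + 3 = A + 0, so A = 6.
Conserve atomic number: 2 + 1 = Z + 0, so Z = 3.
Z = 3 is lithium, so the species is Li-6.

Li-6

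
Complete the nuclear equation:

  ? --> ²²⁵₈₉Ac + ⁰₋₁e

Conserve mass number: A = 225 + 0, so A = 225.
Conserve atomic number: Z = 89 − 1, so Z = 88.
Z = 88 is radium, so the species is ²²⁵₈₈Ra.

Ra-225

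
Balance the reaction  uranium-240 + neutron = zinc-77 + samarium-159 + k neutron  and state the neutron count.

Conserve mass number: 241 = 77 + 159 + k, so k = 241 − 236 = 5.
Check atomic number: 92 = 30 + 62 + 0 = 92. ✓

5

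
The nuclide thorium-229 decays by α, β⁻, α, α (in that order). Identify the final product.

Start: (A, Z) = (229, 90).
After α: (225, 88).
After β⁻: (225, 89).
After α: (221, 87).
After α: (217, 85).
Z = 85 is astatine.

At-217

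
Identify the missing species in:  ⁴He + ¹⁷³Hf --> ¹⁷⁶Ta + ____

Conserve mass number: 4 + 173 = 176 + A, so A = 1.
Conserve atomic number: 2 + 72 = 73 + Z, so Z = 1.
A = 1 and Z = 1 is ¹H — a proton.

proton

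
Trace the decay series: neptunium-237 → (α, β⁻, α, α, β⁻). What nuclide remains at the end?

Start: (A, Z) = (237, 93).
After α: (233, 91).
After β⁻: (233, 92).
After α: (229, 90).
After α: (225, 88).
After β⁻: (225, 89).
Z = 89 is actinium.

Ac-225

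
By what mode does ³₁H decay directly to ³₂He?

ΔA = 3 − 3 = 0; ΔZ = 2 − 1 = +1.
A is unchanged and Z rises by 1 — a neutron has become a proton (β⁻ decay).

beta-minus decay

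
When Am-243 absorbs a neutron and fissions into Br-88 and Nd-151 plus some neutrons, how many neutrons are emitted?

Conserve mass number: 244 = 88 + 151 + k, so k = 244 − 239 = 5.
Check atomic number: 95 = 35 + 60 + 0 = 95. ✓

5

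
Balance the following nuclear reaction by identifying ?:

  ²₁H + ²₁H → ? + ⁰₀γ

He-4

Conserve mass number: 2 + 2 = A + 0, so A = 4.
Conserve atomic number: 1 + 1 = Z + 0, so Z = 2.
A = 4 and Z = 2 is ⁴₂He — an alpha particle.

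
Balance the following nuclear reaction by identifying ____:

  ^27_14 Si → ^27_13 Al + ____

Conserve mass number: 27 = 27 + A, so A = 0.
Conserve atomic number: 14 = 13 + Z, so Z = 1.
A = 0 and Z = 1 is ^0_1 e — a positron.

positron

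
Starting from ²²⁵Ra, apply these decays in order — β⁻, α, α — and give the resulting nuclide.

At-217

Start: (A, Z) = (225, 88).
After β⁻: (225, 89).
After α: (221, 87).
After α: (217, 85).
Z = 85 is astatine.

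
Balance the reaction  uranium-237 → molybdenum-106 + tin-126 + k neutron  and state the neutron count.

Conserve mass number: 237 = 106 + 126 + k, so k = 237 − 232 = 5.
Check atomic number: 92 = 42 + 50 + 0 = 92. ✓

5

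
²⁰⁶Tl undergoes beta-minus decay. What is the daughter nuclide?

Beta-minus decay: mass number changes by +0, atomic number by +1.
A: 206 = 206; Z: 81 + 1 = 82.
Z = 82 is lead, so the daughter is ²⁰⁶Pb.

Pb-206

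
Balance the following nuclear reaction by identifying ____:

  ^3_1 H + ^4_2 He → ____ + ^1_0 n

Conserve mass number: 3 + 4 = A + 1, so A = 6.
Conserve atomic number: 1 + 2 = Z + 0, so Z = 3.
Z = 3 is lithium, so the species is ^6_3 Li.

Li-6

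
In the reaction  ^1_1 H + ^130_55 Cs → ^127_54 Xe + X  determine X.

Conserve mass number: 1 + 130 = 127 + A, so A = 4.
Conserve atomic number: 1 + 55 = 54 + Z, so Z = 2.
A = 4 and Z = 2 is ^4_2 He — an alpha particle.

alpha particle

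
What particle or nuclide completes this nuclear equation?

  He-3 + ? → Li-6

triton

Conserve mass number: 3 + A = 6, so A = 3.
Conserve atomic number: 2 + Z = 3, so Z = 1.
A = 3 and Z = 1 is H-3 — a triton.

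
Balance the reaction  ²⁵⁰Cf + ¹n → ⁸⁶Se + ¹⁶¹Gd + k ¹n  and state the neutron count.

Conserve mass number: 251 = 86 + 161 + k, so k = 251 − 247 = 4.
Check atomic number: 98 = 34 + 64 + 0 = 98. ✓

4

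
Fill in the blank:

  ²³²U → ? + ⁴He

Th-228

Conserve mass number: 232 = A + 4, so A = 228.
Conserve atomic number: 92 = Z + 2, so Z = 90.
Z = 90 is thorium, so the species is ²²⁸Th.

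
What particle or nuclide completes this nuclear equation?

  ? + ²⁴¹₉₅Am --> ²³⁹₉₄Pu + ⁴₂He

Conserve mass number: A + 241 = 239 + 4, so A = 2.
Conserve atomic number: Z + 95 = 94 + 2, so Z = 1.
A = 2 and Z = 1 is ²₁H — a deuteron.

deuteron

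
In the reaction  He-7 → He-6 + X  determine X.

Conserve mass number: 7 = 6 + A, so A = 1.
Conserve atomic number: 2 = 2 + Z, so Z = 0.
A = 1 and Z = 0 is n — a neutron.

neutron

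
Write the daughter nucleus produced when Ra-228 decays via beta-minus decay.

Beta-minus decay: mass number changes by +0, atomic number by +1.
A: 228 = 228; Z: 88 + 1 = 89.
Z = 89 is actinium, so the daughter is Ac-228.

Ac-228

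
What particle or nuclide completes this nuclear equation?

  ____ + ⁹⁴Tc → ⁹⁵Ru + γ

Conserve mass number: A + 94 = 95 + 0, so A = 1.
Conserve atomic number: Z + 43 = 44 + 0, so Z = 1.
A = 1 and Z = 1 is ¹H — a proton.

proton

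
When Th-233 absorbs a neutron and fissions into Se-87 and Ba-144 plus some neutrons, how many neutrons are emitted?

Conserve mass number: 234 = 87 + 144 + k, so k = 234 − 231 = 3.
Check atomic number: 90 = 34 + 56 + 0 = 90. ✓

3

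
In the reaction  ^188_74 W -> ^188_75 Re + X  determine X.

Conserve mass number: 188 = 188 + A, so A = 0.
Conserve atomic number: 74 = 75 + Z, so Z = -1.
A = 0 and Z = -1 is ^0_-1 e — a beta-minus particle.

beta-minus particle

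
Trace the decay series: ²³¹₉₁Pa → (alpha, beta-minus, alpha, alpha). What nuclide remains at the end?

Rn-219

Start: (A, Z) = (231, 91).
After α: (227, 89).
After β⁻: (227, 90).
After α: (223, 88).
After α: (219, 86).
Z = 86 is radon.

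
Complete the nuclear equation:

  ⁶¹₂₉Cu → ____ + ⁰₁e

Ni-61

Conserve mass number: 61 = A + 0, so A = 61.
Conserve atomic number: 29 = Z + 1, so Z = 28.
Z = 28 is nickel, so the species is ⁶¹₂₈Ni.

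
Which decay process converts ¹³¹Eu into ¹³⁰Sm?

proton emission

ΔA = 130 − 131 = -1; ΔZ = 62 − 63 = -1.
A drops by 1 and Z drops by 1 — a proton was emitted.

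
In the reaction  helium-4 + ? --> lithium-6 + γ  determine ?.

Conserve mass number: 4 + A = 6 + 0, so A = 2.
Conserve atomic number: 2 + Z = 3 + 0, so Z = 1.
A = 2 and Z = 1 is hydrogen-2 — a deuteron.

deuteron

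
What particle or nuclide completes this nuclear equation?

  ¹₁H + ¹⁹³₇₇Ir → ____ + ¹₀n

Pt-193

Conserve mass number: 1 + 193 = A + 1, so A = 193.
Conserve atomic number: 1 + 77 = Z + 0, so Z = 78.
Z = 78 is platinum, so the species is ¹⁹³₇₈Pt.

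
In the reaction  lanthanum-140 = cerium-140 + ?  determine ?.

Conserve mass number: 140 = 140 + A, so A = 0.
Conserve atomic number: 57 = 58 + Z, so Z = -1.
A = 0 and Z = -1 is e⁻ — a beta-minus particle.

beta-minus particle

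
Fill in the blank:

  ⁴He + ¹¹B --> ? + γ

Conserve mass number: 4 + 11 = A + 0, so A = 15.
Conserve atomic number: 2 + 5 = Z + 0, so Z = 7.
Z = 7 is nitrogen, so the species is ¹⁵N.

N-15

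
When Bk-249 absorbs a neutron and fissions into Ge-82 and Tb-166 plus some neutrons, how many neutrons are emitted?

Conserve mass number: 250 = 82 + 166 + k, so k = 250 − 248 = 2.
Check atomic number: 97 = 32 + 65 + 0 = 97. ✓

2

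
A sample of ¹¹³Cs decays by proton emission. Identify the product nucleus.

Xe-112

Proton emission: mass number changes by -1, atomic number by -1.
A: 113 − 1 = 112; Z: 55 − 1 = 54.
Z = 54 is xenon, so the daughter is ¹¹²Xe.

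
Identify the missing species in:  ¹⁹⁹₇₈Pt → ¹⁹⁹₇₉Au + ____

beta-minus particle

Conserve mass number: 199 = 199 + A, so A = 0.
Conserve atomic number: 78 = 79 + Z, so Z = -1.
A = 0 and Z = -1 is ⁰₋₁e — a beta-minus particle.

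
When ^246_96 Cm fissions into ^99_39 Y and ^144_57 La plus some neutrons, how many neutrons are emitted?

Conserve mass number: 246 = 99 + 144 + k, so k = 246 − 243 = 3.
Check atomic number: 96 = 39 + 57 + 0 = 96. ✓

3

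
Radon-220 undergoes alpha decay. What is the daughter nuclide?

Alpha decay: mass number changes by -4, atomic number by -2.
A: 220 − 4 = 216; Z: 86 − 2 = 84.
Z = 84 is polonium, so the daughter is polonium-216.

Po-216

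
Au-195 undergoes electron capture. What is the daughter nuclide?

Electron capture: mass number changes by +0, atomic number by -1.
A: 195 = 195; Z: 79 − 1 = 78.
Z = 78 is platinum, so the daughter is Pt-195.

Pt-195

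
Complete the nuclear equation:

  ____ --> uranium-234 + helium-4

Conserve mass number: A = 234 + 4, so A = 238.
Conserve atomic number: Z = 92 + 2, so Z = 94.
Z = 94 is plutonium, so the species is plutonium-238.

Pu-238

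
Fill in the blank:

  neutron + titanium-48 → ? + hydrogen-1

Sc-48

Conserve mass number: 1 + 48 = A + 1, so A = 48.
Conserve atomic number: 0 + 22 = Z + 1, so Z = 21.
Z = 21 is scandium, so the species is scandium-48.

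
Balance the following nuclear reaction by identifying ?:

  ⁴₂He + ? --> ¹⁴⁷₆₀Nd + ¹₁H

Pr-144

Conserve mass number: 4 + A = 147 + 1, so A = 144.
Conserve atomic number: 2 + Z = 60 + 1, so Z = 59.
Z = 59 is praseodymium, so the species is ¹⁴⁴₅₉Pr.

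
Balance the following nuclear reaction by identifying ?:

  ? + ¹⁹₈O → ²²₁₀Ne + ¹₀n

Conserve mass number: A + 19 = 22 + 1, so A = 4.
Conserve atomic number: Z + 8 = 10 + 0, so Z = 2.
A = 4 and Z = 2 is ⁴₂He — an alpha particle.

alpha particle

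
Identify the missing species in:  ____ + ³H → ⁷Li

Conserve mass number: A + 3 = 7, so A = 4.
Conserve atomic number: Z + 1 = 3, so Z = 2.
A = 4 and Z = 2 is ⁴He — an alpha particle.

alpha particle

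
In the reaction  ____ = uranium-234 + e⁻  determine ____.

Conserve mass number: A = 234 + 0, so A = 234.
Conserve atomic number: Z = 92 − 1, so Z = 91.
Z = 91 is protactinium, so the species is protactinium-234.

Pa-234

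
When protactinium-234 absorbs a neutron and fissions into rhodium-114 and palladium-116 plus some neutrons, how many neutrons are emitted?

Conserve mass number: 235 = 114 + 116 + k, so k = 235 − 230 = 5.
Check atomic number: 91 = 45 + 46 + 0 = 91. ✓

5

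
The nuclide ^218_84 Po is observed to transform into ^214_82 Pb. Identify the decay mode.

alpha decay

ΔA = 214 − 218 = -4; ΔZ = 82 − 84 = -2.
A drops by 4 and Z drops by 2 — the signature of alpha emission.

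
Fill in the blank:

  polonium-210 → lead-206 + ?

alpha particle

Conserve mass number: 210 = 206 + A, so A = 4.
Conserve atomic number: 84 = 82 + Z, so Z = 2.
A = 4 and Z = 2 is helium-4 — an alpha particle.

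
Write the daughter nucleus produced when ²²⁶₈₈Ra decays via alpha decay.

Rn-222

Alpha decay: mass number changes by -4, atomic number by -2.
A: 226 − 4 = 222; Z: 88 − 2 = 86.
Z = 86 is radon, so the daughter is ²²²₈₆Rn.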